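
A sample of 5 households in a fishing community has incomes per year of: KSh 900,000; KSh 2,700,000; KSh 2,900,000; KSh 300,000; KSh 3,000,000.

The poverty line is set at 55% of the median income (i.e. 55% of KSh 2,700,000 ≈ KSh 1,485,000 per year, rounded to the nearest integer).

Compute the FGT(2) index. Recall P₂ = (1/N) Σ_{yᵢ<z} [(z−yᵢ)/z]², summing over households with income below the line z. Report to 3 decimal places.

Below the line: KSh 300,000, KSh 900,000 (q = 2 of N = 5).
Gap ratios (z−y)/z: (1485000−300000)/1485000 = 0.7980; (1485000−900000)/1485000 = 0.3939.
Squared: 0.6368; 0.1552.
Sum = 0.791960; P₂ = 0.791960 / 5 = 0.158.

0.158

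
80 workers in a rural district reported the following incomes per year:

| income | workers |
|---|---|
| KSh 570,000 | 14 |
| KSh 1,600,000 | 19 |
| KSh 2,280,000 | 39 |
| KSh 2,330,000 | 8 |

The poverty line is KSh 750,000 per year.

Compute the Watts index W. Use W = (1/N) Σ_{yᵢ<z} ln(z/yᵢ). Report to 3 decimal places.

0.048

Poor units: 14×KSh 570,000 (q = 14 of N = 80).
ln(z/y) terms: ln(750000/570000) = 0.2744 (×14).
W = 3.842116 / 80 = 0.048.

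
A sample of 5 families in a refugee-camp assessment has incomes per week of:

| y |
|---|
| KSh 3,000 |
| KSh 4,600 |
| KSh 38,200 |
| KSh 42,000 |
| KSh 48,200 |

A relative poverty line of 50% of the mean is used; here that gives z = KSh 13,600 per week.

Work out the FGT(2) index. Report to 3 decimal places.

0.209

Below the line: KSh 3,000, KSh 4,600 (q = 2 of N = 5).
Relative gaps: (13600−3000)/13600 = 0.7794; (13600−4600)/13600 = 0.6618.
Squared: 0.6075; 0.4379.
Sum = 1.045415; P₂ = 1.045415 / 5 = 0.209.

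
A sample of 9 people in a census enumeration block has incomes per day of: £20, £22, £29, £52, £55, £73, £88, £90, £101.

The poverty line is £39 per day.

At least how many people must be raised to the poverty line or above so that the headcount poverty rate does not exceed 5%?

3 of the 9 people are poor, so H = 3/9 = 0.333.
A headcount ratio of at most 5% allows at most ⌊0.05 × 9⌋ = 0 poor people.
So at least 3 − 0 = 3 must be lifted.

3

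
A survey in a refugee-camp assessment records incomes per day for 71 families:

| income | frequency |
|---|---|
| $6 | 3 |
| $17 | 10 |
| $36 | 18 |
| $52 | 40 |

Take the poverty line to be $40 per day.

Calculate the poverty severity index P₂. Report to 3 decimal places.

0.080

Below the line: 3×$6, 10×$17, 18×$36 (q = 31 of N = 71).
Normalized shortfalls: (40−6)/40 = 0.8500 (×3); (40−17)/40 = 0.5750 (×10); (40−36)/40 = 0.1000 (×18).
Squared: 0.7225 (×3); 0.3306 (×10); 0.0100 (×18).
Sum = 5.653750; P₂ = 5.653750 / 71 = 0.080.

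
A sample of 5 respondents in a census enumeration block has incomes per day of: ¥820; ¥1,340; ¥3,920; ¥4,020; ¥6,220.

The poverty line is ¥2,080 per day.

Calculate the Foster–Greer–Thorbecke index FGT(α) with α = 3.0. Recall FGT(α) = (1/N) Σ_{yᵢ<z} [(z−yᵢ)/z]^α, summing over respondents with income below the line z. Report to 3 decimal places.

0.053

Poor units: ¥820, ¥1,340 (q = 2 of N = 5).
Gap ratios (z−y)/z: (2080−820)/2080 = 0.6058; (2080−1340)/2080 = 0.3558.
Raised to α = 3.0: 0.22229; 0.04503.
Sum = 0.267321; FGT(3.0) = 0.267321 / 5 = 0.053.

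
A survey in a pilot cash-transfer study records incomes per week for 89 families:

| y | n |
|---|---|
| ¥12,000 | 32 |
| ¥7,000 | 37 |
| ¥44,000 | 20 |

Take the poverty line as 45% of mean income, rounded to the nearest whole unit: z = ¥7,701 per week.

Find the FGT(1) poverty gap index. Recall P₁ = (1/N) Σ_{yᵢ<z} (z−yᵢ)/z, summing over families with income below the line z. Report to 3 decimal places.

Incomes under z: 37×¥7,000 (q = 37 of N = 89).
Gap ratios (z−y)/z: (7701−7000)/7701 = 0.0910 (×37).
Σ = 3.368004. Dividing by the full population N = 89 gives P₁ = 0.038.

0.038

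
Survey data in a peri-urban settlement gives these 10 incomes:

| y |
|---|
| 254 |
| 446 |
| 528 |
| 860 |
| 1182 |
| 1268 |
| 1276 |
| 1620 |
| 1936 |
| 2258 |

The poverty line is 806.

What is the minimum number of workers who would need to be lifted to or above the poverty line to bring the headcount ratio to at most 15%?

2

3 of the 10 workers are poor, so H = 3/10 = 0.300.
A headcount ratio of at most 15% allows at most ⌊0.15 × 10⌋ = 1 poor workers.
So at least 3 − 1 = 2 must be lifted.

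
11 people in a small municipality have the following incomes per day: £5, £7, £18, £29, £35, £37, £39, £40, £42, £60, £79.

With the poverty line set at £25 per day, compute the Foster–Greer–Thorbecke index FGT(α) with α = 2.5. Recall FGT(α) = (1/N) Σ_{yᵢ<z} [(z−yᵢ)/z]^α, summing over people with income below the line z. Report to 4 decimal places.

Poor units: £5, £7, £18 (q = 3 of N = 11).
Relative gaps: (25−5)/25 = 0.8000; (25−7)/25 = 0.7200; (25−18)/25 = 0.2800.
Raised to α = 2.5: 0.57243; 0.43988; 0.04149.
Sum = 1.053796; FGT(2.5) = 1.053796 / 11 = 0.0958.

0.0958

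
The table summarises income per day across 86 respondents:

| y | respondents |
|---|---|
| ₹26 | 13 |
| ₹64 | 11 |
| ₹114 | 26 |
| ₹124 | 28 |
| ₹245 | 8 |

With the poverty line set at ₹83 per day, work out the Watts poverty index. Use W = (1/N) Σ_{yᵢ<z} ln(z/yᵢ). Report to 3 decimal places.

Below the line: 13×₹26, 11×₹64 (q = 24 of N = 86).
ln(z/y) terms: ln(83/26) = 1.1607 (×13); ln(83/64) = 0.2600 (×11).
W = 17.949206 / 86 = 0.209.

0.209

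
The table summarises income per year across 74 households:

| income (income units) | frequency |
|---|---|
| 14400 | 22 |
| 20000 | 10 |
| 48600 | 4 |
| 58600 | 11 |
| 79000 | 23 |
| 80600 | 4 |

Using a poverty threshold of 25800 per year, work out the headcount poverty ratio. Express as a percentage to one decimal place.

32 of the 74 households have income below 25800.
H = 32/74 = 43.2%.

43.2%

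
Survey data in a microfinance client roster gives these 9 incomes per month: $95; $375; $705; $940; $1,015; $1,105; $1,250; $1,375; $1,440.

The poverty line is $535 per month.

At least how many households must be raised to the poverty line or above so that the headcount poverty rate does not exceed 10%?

2

2 of the 9 households are poor, so H = 2/9 = 0.222.
A headcount ratio of at most 10% allows at most ⌊0.10 × 9⌋ = 0 poor households.
So at least 2 − 0 = 2 must be lifted.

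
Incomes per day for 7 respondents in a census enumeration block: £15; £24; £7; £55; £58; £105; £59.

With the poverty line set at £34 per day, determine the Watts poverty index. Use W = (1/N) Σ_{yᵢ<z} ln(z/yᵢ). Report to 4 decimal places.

0.3924

Poor units: £7, £15, £24 (q = 3 of N = 7).
ln(z/y) terms: ln(34/7) = 1.5805; ln(34/15) = 0.8183; ln(34/24) = 0.3483.
W = 2.747067 / 7 = 0.3924.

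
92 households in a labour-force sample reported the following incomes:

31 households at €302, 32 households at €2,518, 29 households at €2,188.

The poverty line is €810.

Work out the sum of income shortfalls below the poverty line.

€15,748

Incomes under z: 31×€302 (q = 31 of N = 92).
Individual gaps: 31×(810−302) = 15748.
Aggregate gap = €15,748.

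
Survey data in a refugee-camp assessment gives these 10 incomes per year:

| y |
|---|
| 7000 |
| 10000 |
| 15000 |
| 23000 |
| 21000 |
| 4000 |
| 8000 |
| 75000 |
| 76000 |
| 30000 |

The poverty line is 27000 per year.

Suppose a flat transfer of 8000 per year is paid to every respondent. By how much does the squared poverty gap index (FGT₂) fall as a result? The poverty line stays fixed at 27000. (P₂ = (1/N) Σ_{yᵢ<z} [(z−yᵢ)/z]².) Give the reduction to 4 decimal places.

0.1630

Before: below the line — 4000, 7000, 8000, 10000, 15000, 21000, 23000; squared poverty gap index (FGT₂) = 0.243484.
After the 8000 transfer: below the line — 12000, 15000, 16000, 18000, 23000; squared poverty gap index (FGT₂) = 0.080521.
Reduction = 0.243484 − 0.080521 = 0.1630.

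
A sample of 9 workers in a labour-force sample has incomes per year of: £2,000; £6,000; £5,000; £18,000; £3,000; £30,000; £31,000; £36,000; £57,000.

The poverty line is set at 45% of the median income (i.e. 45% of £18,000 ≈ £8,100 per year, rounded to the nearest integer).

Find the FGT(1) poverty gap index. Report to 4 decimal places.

Incomes under z: £2,000, £3,000, £5,000, £6,000 (q = 4 of N = 9).
Shortfall ratios: (8100−2000)/8100 = 0.7531; (8100−3000)/8100 = 0.6296; (8100−5000)/8100 = 0.3827; (8100−6000)/8100 = 0.2593.
Sum of shortfalls = 2.024691; P₁ averages over all N: 2.024691 / 9 = 0.2250.

0.2250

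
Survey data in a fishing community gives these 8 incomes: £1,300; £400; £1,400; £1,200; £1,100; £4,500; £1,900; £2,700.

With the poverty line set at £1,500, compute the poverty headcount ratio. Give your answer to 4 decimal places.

5 of the 8 households have income below £1,500.
H = 5/8 = 0.6250.

0.6250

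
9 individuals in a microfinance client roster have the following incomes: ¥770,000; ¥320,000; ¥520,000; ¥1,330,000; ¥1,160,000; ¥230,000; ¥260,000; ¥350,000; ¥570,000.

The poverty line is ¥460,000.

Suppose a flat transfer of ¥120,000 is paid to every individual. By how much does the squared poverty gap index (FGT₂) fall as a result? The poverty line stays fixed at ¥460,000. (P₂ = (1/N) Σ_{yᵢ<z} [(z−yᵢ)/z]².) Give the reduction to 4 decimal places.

0.0555

Before: below the line — ¥230,000, ¥260,000, ¥320,000, ¥350,000; squared poverty gap index (FGT₂) = 0.065427.
After the ¥120,000 transfer: below the line — ¥350,000, ¥380,000, ¥440,000; squared poverty gap index (FGT₂) = 0.009924.
Reduction = 0.065427 − 0.009924 = 0.0555.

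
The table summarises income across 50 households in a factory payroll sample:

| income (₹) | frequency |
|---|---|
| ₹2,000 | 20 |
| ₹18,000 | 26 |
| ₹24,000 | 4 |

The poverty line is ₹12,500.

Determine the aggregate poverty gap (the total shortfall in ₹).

₹210,000

Incomes under z: 20×₹2,000 (q = 20 of N = 50).
Individual gaps: 20×(12500−2000) = 210000.
Aggregate gap = ₹210,000.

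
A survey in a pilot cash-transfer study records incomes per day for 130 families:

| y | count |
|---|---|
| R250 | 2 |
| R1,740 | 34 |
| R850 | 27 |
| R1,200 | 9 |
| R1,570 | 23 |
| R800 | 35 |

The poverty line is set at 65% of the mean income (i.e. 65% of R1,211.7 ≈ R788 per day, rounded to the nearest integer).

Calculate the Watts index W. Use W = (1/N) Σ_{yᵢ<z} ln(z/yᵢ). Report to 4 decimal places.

0.0177

Below the line: 2×R250 (q = 2 of N = 130).
ln(z/y) terms: ln(788/250) = 1.1480 (×2).
W = 2.296074 / 130 = 0.0177.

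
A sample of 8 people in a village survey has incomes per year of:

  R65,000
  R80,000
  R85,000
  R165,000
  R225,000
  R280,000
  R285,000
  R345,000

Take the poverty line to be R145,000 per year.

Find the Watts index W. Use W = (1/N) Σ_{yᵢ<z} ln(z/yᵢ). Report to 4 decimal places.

0.2414

Incomes under z: R65,000, R80,000, R85,000 (q = 3 of N = 8).
Log shortfalls: ln(145000/65000) = 0.8023; ln(145000/80000) = 0.5947; ln(145000/85000) = 0.5341.
W = 1.931136 / 8 = 0.2414.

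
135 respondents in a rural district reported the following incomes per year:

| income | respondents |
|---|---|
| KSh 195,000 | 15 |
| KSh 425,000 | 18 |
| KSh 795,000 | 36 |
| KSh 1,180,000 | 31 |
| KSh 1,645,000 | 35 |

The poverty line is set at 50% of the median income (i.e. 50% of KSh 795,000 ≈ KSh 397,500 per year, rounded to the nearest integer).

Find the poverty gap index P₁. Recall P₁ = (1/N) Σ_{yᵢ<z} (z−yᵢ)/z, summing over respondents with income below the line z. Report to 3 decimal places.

0.057

Below the line: 15×KSh 195,000 (q = 15 of N = 135).
Shortfall ratios: (397500−195000)/397500 = 0.5094 (×15).
Sum of shortfalls = 7.641509; P₁ averages over all N: 7.641509 / 135 = 0.057.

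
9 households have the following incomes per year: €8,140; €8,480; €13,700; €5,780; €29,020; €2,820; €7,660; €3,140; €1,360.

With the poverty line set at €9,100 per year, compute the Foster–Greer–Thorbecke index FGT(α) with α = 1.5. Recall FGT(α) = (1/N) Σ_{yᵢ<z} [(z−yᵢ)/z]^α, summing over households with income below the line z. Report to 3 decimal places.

Below z: €1,360, €2,820, €3,140, €5,780, €7,660, €8,140, €8,480 (q = 7 of N = 9).
Relative gaps: (9100−1360)/9100 = 0.8505; (9100−2820)/9100 = 0.6901; (9100−3140)/9100 = 0.6549; (9100−5780)/9100 = 0.3648; (9100−7660)/9100 = 0.1582; (9100−8140)/9100 = 0.1055; (9100−8480)/9100 = 0.0681.
Raised to α = 1.5: 0.78442; 0.57329; 0.53004; 0.22037; 0.06295; 0.03426; 0.01778.
Sum = 2.223116; FGT(1.5) = 2.223116 / 9 = 0.247.

0.247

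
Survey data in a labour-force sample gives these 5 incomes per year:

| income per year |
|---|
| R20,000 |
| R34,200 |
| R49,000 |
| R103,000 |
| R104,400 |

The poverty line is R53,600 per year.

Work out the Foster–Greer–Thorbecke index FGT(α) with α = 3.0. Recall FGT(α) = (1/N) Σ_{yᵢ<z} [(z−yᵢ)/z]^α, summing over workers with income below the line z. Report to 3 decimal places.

0.059

Below the line: R20,000, R34,200, R49,000 (q = 3 of N = 5).
Gap ratios (z−y)/z: (53600−20000)/53600 = 0.6269; (53600−34200)/53600 = 0.3619; (53600−49000)/53600 = 0.0858.
Raised to α = 3.0: 0.24633; 0.04741; 0.00063.
Sum = 0.294380; FGT(3.0) = 0.294380 / 5 = 0.059.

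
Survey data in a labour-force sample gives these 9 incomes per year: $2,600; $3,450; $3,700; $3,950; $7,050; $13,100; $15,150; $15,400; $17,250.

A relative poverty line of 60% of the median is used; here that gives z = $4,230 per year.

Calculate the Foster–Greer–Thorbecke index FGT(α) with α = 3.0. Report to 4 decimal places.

Below z: $2,600, $3,450, $3,700, $3,950 (q = 4 of N = 9).
Relative gaps: (4230−2600)/4230 = 0.3853; (4230−3450)/4230 = 0.1844; (4230−3700)/4230 = 0.1253; (4230−3950)/4230 = 0.0662.
Raised to α = 3.0: 0.05722; 0.00627; 0.00197; 0.00029.
Sum = 0.065746; FGT(3.0) = 0.065746 / 9 = 0.0073.

0.0073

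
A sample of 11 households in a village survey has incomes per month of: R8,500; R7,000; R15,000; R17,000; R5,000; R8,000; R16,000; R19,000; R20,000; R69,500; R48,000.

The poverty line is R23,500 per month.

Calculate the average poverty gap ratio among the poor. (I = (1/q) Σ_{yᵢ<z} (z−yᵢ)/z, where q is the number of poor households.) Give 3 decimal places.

Poor units: R5,000, R7,000, R8,000, R8,500, R15,000, R16,000, R17,000, R19,000, R20,000 (q = 9 of N = 11).
Relative gaps: 0.7872, 0.7021, 0.6596, 0.6383, 0.3617, 0.3191, 0.2766, 0.1915, 0.1489; sum = 4.085106.
The income-gap ratio divides by q (the poor only): 4.085106 / 9 = 0.454.

0.454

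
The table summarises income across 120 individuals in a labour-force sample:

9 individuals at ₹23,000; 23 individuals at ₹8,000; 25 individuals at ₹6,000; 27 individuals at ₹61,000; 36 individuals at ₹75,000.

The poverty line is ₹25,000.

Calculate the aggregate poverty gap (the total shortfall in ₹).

Poor units: 25×₹6,000, 23×₹8,000, 9×₹23,000 (q = 57 of N = 120).
Individual gaps: 25×(25000−6000) = 475000; 23×(25000−8000) = 391000; 9×(25000−23000) = 18000.
Aggregate gap = ₹884,000.

₹884,000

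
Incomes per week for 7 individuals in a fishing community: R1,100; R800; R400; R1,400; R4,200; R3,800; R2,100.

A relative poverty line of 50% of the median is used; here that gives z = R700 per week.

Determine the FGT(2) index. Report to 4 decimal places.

0.0262

Below z: R400 (q = 1 of N = 7).
Gap ratios (z−y)/z: (700−400)/700 = 0.4286.
Squared: 0.1837.
Sum = 0.183673; P₂ = 0.183673 / 7 = 0.0262.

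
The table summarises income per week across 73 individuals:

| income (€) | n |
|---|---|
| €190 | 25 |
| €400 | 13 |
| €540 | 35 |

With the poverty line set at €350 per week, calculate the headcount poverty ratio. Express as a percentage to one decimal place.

34.2%

25 of the 73 individuals have income below €350.
H = 25/73 = 34.2%.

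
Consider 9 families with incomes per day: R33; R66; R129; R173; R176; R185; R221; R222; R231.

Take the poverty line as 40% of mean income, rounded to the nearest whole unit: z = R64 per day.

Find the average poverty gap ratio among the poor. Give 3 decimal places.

0.484

Incomes under z: R33 (q = 1 of N = 9).
Relative gaps: 0.4844; sum = 0.484375.
I averages over the q = 1 poor units only: 0.484375 / 1 = 0.484.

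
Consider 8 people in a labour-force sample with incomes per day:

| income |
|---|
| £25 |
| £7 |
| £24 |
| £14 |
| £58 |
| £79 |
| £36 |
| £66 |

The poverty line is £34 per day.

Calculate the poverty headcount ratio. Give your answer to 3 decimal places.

4 of the 8 people have income below £34.
H = 4/8 = 0.500.

0.500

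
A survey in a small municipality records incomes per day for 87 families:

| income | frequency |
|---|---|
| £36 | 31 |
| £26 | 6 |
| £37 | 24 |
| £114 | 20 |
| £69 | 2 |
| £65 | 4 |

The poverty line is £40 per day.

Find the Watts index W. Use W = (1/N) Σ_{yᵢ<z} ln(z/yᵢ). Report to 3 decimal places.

Below the line: 6×£26, 31×£36, 24×£37 (q = 61 of N = 87).
ln(z/y) terms: ln(40/26) = 0.4308 (×6); ln(40/36) = 0.1054 (×31); ln(40/37) = 0.0780 (×24).
W = 7.721950 / 87 = 0.089.

0.089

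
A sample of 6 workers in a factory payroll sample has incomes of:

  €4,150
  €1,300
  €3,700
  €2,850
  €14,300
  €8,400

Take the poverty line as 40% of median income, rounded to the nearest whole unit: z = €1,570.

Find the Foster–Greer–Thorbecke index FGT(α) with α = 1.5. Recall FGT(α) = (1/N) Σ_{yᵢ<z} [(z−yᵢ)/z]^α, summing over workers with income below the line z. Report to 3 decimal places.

0.012

Below z: €1,300 (q = 1 of N = 6).
Shortfall ratios: (1570−1300)/1570 = 0.1720.
Raised to α = 1.5: 0.07132.
Sum = 0.071318; FGT(1.5) = 0.071318 / 6 = 0.012.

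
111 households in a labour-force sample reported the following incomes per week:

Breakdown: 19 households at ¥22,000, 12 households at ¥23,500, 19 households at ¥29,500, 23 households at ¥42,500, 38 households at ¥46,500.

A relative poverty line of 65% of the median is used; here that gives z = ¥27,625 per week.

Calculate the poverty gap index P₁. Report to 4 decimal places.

Poor units: 19×¥22,000, 12×¥23,500 (q = 31 of N = 111).
Shortfall ratios: (27625−22000)/27625 = 0.2036 (×19); (27625−23500)/27625 = 0.1493 (×12).
Sum of shortfalls = 5.660633; P₁ averages over all N: 5.660633 / 111 = 0.0510.

0.0510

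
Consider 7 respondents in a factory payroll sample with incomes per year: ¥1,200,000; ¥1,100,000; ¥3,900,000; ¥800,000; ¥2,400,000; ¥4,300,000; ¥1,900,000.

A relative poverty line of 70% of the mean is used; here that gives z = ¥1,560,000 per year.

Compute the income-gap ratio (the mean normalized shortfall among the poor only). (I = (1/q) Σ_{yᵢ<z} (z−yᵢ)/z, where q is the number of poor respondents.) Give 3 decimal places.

0.338

Poor units: ¥800,000, ¥1,100,000, ¥1,200,000 (q = 3 of N = 7).
Relative gaps: 0.4872, 0.2949, 0.2308; sum = 1.012821.
The income-gap ratio divides by q (the poor only): 1.012821 / 3 = 0.338.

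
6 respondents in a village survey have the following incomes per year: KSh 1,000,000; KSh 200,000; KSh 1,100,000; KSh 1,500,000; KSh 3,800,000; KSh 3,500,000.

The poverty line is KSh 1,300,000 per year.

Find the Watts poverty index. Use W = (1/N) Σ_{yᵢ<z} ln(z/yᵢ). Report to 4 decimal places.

Below the line: KSh 200,000, KSh 1,000,000, KSh 1,100,000 (q = 3 of N = 6).
Log gaps: ln(1300000/200000) = 1.8718; ln(1300000/1000000) = 0.2624; ln(1300000/1100000) = 0.1671.
W = 2.301221 / 6 = 0.3835.

0.3835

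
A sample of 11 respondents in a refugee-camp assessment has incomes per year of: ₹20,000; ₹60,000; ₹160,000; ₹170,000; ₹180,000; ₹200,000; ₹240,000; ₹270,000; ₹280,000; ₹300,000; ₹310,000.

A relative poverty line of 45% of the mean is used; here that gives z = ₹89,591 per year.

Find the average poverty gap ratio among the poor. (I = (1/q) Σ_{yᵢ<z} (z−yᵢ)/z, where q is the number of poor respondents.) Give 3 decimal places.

0.554

Below the line: ₹20,000, ₹60,000 (q = 2 of N = 11).
Shortfall ratios (z−y)/z: 0.7768, 0.3303; sum = 1.107053.
I averages over the q = 2 poor units only: 1.107053 / 2 = 0.554.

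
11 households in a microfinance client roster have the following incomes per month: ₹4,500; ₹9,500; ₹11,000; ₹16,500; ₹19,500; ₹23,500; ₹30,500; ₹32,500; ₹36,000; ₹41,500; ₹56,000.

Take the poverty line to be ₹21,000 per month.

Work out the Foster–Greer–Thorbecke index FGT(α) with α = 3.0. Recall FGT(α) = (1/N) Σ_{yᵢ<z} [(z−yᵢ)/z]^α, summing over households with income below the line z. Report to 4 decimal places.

0.0698

Poor units: ₹4,500, ₹9,500, ₹11,000, ₹16,500, ₹19,500 (q = 5 of N = 11).
Gap ratios (z−y)/z: (21000−4500)/21000 = 0.7857; (21000−9500)/21000 = 0.5476; (21000−11000)/21000 = 0.4762; (21000−16500)/21000 = 0.2143; (21000−19500)/21000 = 0.0714.
Raised to α = 3.0: 0.48506; 0.16422; 0.10798; 0.00984; 0.00036.
Sum = 0.767466; FGT(3.0) = 0.767466 / 11 = 0.0698.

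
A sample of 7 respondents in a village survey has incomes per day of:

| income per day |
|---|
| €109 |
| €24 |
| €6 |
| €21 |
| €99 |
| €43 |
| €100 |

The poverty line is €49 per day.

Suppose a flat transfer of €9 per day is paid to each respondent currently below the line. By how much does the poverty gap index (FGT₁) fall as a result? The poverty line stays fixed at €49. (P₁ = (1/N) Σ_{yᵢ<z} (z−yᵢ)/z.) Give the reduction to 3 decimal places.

Before: below the line — €6, €21, €24, €43; poverty gap index (FGT₁) = 0.29738.
After the €9 transfer: below the line — €15, €30, €33; poverty gap index (FGT₁) = 0.20117.
Reduction = 0.29738 − 0.20117 = 0.096.

0.096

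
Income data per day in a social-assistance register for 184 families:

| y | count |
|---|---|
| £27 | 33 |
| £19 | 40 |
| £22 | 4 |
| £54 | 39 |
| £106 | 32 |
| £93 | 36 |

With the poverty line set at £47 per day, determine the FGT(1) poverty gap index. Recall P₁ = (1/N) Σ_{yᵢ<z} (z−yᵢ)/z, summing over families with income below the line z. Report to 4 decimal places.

Below z: 40×£19, 4×£22, 33×£27 (q = 77 of N = 184).
Shortfall ratios: (47−19)/47 = 0.5957 (×40); (47−22)/47 = 0.5319 (×4); (47−27)/47 = 0.4255 (×33).
Sum of shortfalls = 40.000000; P₁ averages over all N: 40.000000 / 184 = 0.2174.

0.2174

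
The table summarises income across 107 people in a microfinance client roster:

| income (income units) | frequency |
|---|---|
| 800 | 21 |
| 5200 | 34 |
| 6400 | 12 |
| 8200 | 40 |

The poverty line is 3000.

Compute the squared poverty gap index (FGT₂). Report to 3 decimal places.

Poor units: 21×800 (q = 21 of N = 107).
Shortfall ratios: (3000−800)/3000 = 0.7333 (×21).
Squared: 0.5378 (×21).
Sum = 11.293333; P₂ = 11.293333 / 107 = 0.106.

0.106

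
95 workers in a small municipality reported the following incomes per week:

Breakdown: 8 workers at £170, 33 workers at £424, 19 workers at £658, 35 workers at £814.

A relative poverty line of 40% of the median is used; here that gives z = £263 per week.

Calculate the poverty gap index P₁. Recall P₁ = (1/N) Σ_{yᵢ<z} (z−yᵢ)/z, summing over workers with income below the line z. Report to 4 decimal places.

0.0298

Incomes under z: 8×£170 (q = 8 of N = 95).
Gap ratios (z−y)/z: (263−170)/263 = 0.3536 (×8).
Σ = 2.828897. Dividing by the full population N = 95 gives P₁ = 0.0298.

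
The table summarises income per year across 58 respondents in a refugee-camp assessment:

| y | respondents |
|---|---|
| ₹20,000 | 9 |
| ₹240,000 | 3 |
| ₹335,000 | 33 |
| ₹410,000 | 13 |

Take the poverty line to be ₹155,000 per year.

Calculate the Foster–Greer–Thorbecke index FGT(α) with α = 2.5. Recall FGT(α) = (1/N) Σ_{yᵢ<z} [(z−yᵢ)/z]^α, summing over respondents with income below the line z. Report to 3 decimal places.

0.110

Incomes under z: 9×₹20,000 (q = 9 of N = 58).
Normalized shortfalls: (155000−20000)/155000 = 0.8710 (×9).
Raised to α = 2.5: 0.70795 (×9).
Sum = 6.371588; FGT(2.5) = 6.371588 / 58 = 0.110.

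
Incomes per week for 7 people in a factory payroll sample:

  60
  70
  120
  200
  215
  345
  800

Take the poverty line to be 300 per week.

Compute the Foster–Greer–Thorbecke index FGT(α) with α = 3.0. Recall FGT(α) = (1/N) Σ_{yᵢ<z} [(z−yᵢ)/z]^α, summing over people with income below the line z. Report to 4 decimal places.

Below z: 60, 70, 120, 200, 215 (q = 5 of N = 7).
Shortfall ratios: (300−60)/300 = 0.8000; (300−70)/300 = 0.7667; (300−120)/300 = 0.6000; (300−200)/300 = 0.3333; (300−215)/300 = 0.2833.
Raised to α = 3.0: 0.51200; 0.45063; 0.21600; 0.03704; 0.02275.
Sum = 1.238412; FGT(3.0) = 1.238412 / 7 = 0.1769.

0.1769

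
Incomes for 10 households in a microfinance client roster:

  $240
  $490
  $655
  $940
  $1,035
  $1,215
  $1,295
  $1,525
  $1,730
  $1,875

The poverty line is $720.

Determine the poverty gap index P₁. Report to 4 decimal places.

0.1076

Incomes under z: $240, $490, $655 (q = 3 of N = 10).
Gap ratios (z−y)/z: (720−240)/720 = 0.6667; (720−490)/720 = 0.3194; (720−655)/720 = 0.0903.
Sum of shortfalls = 1.076389; P₁ averages over all N: 1.076389 / 10 = 0.1076.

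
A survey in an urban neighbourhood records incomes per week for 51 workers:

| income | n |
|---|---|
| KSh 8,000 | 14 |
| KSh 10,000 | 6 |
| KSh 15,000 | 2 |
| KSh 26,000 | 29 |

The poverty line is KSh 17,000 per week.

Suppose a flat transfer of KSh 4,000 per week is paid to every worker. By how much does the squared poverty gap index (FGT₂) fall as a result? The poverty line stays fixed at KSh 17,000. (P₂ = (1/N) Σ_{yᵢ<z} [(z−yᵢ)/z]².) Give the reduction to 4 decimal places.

0.0700

Before: below the line — 14×KSh 8,000, 6×KSh 10,000, 2×KSh 15,000; squared poverty gap index (FGT₂) = 0.097429.
After the KSh 4,000 transfer: below the line — 14×KSh 12,000, 6×KSh 14,000; squared poverty gap index (FGT₂) = 0.027410.
Reduction = 0.097429 − 0.027410 = 0.0700.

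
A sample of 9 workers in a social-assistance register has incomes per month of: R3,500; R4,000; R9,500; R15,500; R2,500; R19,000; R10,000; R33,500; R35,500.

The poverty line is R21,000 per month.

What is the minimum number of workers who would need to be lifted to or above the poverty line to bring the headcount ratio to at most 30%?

Currently q = 7 of N = 9 are below the line (H = 0.778).
A headcount ratio of at most 30% allows at most ⌊0.30 × 9⌋ = 2 poor workers.
So at least 7 − 2 = 5 must be lifted.

5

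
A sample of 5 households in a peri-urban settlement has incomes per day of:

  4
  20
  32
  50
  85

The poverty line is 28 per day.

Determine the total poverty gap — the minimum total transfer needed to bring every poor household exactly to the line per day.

32

Incomes under z: 4, 20 (q = 2 of N = 5).
Individual gaps: 28−4 = 24; 28−20 = 8.
Aggregate gap = 32.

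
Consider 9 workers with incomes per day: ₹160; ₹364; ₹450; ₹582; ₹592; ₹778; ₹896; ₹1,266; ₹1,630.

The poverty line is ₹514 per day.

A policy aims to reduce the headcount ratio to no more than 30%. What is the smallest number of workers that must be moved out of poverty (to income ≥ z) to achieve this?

1

3 of the 9 workers are poor, so H = 3/9 = 0.333.
A headcount ratio of at most 30% allows at most ⌊0.30 × 9⌋ = 2 poor workers.
So at least 3 − 2 = 1 must be lifted.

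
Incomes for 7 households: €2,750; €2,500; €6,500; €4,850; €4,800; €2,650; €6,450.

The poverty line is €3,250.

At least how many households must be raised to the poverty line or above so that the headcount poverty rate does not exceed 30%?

Currently q = 3 of N = 7 are below the line (H = 0.429).
A headcount ratio of at most 30% allows at most ⌊0.30 × 7⌋ = 2 poor households.
So at least 3 − 2 = 1 must be lifted.

1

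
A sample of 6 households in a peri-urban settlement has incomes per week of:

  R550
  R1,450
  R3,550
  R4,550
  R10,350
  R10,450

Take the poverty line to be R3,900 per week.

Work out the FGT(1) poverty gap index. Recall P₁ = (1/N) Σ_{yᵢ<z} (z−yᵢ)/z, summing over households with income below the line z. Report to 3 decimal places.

0.263

Below the line: R550, R1,450, R3,550 (q = 3 of N = 6).
Normalized shortfalls: (3900−550)/3900 = 0.8590; (3900−1450)/3900 = 0.6282; (3900−3550)/3900 = 0.0897.
Sum of shortfalls = 1.576923; P₁ averages over all N: 1.576923 / 6 = 0.263.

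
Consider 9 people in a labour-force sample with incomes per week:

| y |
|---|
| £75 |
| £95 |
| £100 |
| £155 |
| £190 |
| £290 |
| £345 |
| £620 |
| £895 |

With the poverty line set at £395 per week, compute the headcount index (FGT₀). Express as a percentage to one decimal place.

77.8%

7 of the 9 people have income below £395.
H = 7/9 = 77.8%.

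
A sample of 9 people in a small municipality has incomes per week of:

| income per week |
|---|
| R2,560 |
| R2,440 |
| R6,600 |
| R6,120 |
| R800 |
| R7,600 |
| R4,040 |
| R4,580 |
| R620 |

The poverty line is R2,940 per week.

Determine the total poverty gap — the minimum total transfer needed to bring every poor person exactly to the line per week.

R5,340

Below z: R620, R800, R2,440, R2,560 (q = 4 of N = 9).
Individual gaps: 2940−620 = 2320; 2940−800 = 2140; 2940−2440 = 500; 2940−2560 = 380.
Aggregate gap = R5,340.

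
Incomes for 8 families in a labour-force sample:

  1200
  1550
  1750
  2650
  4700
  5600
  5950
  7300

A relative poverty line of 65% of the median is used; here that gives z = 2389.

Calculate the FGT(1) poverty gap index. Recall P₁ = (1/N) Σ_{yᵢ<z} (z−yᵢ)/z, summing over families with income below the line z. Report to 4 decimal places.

Poor units: 1200, 1550, 1750 (q = 3 of N = 8).
Relative gaps: (2389−1200)/2389 = 0.4977; (2389−1550)/2389 = 0.3512; (2389−1750)/2389 = 0.2675.
Σ = 1.116367. Dividing by the full population N = 8 gives P₁ = 0.1395.

0.1395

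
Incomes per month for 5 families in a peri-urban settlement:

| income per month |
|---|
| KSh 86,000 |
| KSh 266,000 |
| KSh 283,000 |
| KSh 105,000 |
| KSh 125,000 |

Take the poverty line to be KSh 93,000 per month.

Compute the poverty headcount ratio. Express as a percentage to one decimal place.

20.0%

1 of the 5 families have income below KSh 93,000.
H = 1/5 = 20.0%.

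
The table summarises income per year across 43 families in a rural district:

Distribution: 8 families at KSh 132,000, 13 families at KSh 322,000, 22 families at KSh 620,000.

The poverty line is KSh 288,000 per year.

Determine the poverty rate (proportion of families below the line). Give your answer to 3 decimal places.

8 of the 43 families have income below KSh 288,000.
H = 8/43 = 0.186.

0.186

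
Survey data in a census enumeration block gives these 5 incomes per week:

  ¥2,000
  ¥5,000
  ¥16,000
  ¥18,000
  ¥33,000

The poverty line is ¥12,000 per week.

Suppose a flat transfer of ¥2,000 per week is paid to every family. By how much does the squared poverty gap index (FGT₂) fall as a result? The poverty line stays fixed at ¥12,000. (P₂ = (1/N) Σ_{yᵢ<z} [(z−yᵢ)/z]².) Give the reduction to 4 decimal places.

Before: below the line — ¥2,000, ¥5,000; squared poverty gap index (FGT₂) = 0.206944.
After the ¥2,000 transfer: below the line — ¥4,000, ¥7,000; squared poverty gap index (FGT₂) = 0.123611.
Reduction = 0.206944 − 0.123611 = 0.0833.

0.0833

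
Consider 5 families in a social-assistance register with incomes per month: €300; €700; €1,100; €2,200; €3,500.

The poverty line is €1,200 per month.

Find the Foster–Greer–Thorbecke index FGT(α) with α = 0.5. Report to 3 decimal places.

Incomes under z: €300, €700, €1,100 (q = 3 of N = 5).
Shortfall ratios: (1200−300)/1200 = 0.7500; (1200−700)/1200 = 0.4167; (1200−1100)/1200 = 0.0833.
Raised to α = 0.5: 0.86603; 0.64550; 0.28868.
Sum = 1.800198; FGT(0.5) = 1.800198 / 5 = 0.360.

0.360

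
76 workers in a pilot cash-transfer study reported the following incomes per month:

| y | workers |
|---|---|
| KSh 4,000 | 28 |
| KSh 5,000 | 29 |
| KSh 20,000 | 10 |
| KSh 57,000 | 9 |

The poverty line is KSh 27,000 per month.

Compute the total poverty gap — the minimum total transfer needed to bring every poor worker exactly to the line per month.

Below z: 28×KSh 4,000, 29×KSh 5,000, 10×KSh 20,000 (q = 67 of N = 76).
Individual gaps: 28×(27000−4000) = 644000; 29×(27000−5000) = 638000; 10×(27000−20000) = 70000.
Aggregate gap = KSh 1,352,000.

KSh 1,352,000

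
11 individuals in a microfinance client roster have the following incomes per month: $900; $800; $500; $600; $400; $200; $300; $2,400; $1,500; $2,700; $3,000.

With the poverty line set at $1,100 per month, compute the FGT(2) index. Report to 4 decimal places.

0.2014

Poor units: $200, $300, $400, $500, $600, $800, $900 (q = 7 of N = 11).
Relative gaps: (1100−200)/1100 = 0.8182; (1100−300)/1100 = 0.7273; (1100−400)/1100 = 0.6364; (1100−500)/1100 = 0.5455; (1100−600)/1100 = 0.4545; (1100−800)/1100 = 0.2727; (1100−900)/1100 = 0.1818.
Squared: 0.6694; 0.5289; 0.4050; 0.2975; 0.2066; 0.0744; 0.0331.
Sum = 2.214876; P₂ = 2.214876 / 11 = 0.2014.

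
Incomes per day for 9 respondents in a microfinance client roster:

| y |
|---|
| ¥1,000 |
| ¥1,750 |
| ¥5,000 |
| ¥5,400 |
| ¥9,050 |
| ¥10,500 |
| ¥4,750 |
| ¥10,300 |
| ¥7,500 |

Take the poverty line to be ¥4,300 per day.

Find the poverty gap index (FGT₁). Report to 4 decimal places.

0.1512

Below the line: ¥1,000, ¥1,750 (q = 2 of N = 9).
Shortfall ratios: (4300−1000)/4300 = 0.7674; (4300−1750)/4300 = 0.5930.
Sum of shortfalls = 1.360465; P₁ averages over all N: 1.360465 / 9 = 0.1512.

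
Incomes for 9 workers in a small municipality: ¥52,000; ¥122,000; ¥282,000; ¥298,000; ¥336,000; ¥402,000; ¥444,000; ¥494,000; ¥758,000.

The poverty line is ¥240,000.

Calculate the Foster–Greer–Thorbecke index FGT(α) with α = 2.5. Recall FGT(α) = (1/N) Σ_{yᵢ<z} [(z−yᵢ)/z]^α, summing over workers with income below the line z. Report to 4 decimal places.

Below the line: ¥52,000, ¥122,000 (q = 2 of N = 9).
Relative gaps: (240000−52000)/240000 = 0.7833; (240000−122000)/240000 = 0.4917.
Raised to α = 2.5: 0.54308; 0.16950.
Sum = 0.712586; FGT(2.5) = 0.712586 / 9 = 0.0792.

0.0792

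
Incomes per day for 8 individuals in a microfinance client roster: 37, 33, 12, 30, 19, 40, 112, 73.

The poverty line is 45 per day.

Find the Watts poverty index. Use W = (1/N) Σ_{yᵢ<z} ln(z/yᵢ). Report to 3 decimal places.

Below z: 12, 19, 30, 33, 37, 40 (q = 6 of N = 8).
Log shortfalls: ln(45/12) = 1.3218; ln(45/19) = 0.8622; ln(45/30) = 0.4055; ln(45/33) = 0.3102; ln(45/37) = 0.1957; ln(45/40) = 0.1178.
W = 3.213127 / 8 = 0.402.

0.402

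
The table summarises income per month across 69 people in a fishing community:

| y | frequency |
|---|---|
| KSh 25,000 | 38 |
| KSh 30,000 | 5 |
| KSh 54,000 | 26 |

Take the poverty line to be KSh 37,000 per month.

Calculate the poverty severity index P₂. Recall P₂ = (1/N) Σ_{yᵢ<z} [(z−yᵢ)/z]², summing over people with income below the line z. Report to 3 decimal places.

0.061

Below the line: 38×KSh 25,000, 5×KSh 30,000 (q = 43 of N = 69).
Relative gaps: (37000−25000)/37000 = 0.3243 (×38); (37000−30000)/37000 = 0.1892 (×5).
Squared: 0.1052 (×38); 0.0358 (×5).
Sum = 4.176041; P₂ = 4.176041 / 69 = 0.061.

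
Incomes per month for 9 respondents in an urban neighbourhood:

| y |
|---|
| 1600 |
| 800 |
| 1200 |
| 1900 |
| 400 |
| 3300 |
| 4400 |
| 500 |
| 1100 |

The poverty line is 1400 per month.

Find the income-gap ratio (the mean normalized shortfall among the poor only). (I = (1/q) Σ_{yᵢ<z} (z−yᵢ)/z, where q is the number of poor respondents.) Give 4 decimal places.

0.4286

Below the line: 400, 500, 800, 1100, 1200 (q = 5 of N = 9).
Shortfall ratios (z−y)/z: 0.7143, 0.6429, 0.4286, 0.2143, 0.1429; sum = 2.142857.
I averages over the q = 5 poor units only: 2.142857 / 5 = 0.4286.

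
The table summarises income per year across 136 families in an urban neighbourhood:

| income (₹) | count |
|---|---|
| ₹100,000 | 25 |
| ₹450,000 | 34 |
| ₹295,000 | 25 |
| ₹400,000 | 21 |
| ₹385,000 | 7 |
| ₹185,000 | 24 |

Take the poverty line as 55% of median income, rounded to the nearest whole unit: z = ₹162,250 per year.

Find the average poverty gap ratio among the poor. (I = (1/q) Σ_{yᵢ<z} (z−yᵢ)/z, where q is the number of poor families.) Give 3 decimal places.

Poor units: 25×₹100,000 (q = 25 of N = 136).
Relative gaps: 0.3837 (×25); sum = 9.591680.
I averages over the q = 25 poor units only: 9.591680 / 25 = 0.384.

0.384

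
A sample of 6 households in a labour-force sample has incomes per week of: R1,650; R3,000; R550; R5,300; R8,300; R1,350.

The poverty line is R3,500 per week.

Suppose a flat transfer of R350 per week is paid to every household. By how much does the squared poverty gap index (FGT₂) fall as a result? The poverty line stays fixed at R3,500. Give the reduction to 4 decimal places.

Before: below the line — R550, R1,350, R1,650, R3,000; squared poverty gap index (FGT₂) = 0.231259.
After the R350 transfer: below the line — R900, R1,700, R2,000, R3,350; squared poverty gap index (FGT₂) = 0.166973.
Reduction = 0.231259 − 0.166973 = 0.0643.

0.0643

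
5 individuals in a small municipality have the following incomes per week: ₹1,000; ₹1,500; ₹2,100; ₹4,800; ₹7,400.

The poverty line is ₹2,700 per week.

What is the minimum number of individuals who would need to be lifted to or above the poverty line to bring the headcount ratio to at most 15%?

Currently q = 3 of N = 5 are below the line (H = 0.600).
A headcount ratio of at most 15% allows at most ⌊0.15 × 5⌋ = 0 poor individuals.
So at least 3 − 0 = 3 must be lifted.

3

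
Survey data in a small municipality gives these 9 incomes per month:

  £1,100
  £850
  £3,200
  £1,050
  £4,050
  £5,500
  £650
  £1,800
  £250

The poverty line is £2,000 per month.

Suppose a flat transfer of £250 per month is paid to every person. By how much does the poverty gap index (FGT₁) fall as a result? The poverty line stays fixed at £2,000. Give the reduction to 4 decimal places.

0.0806

Before: below the line — £250, £650, £850, £1,050, £1,100, £1,800; poverty gap index (FGT₁) = 0.350000.
After the £250 transfer: below the line — £500, £900, £1,100, £1,300, £1,350; poverty gap index (FGT₁) = 0.269444.
Reduction = 0.350000 − 0.269444 = 0.0806.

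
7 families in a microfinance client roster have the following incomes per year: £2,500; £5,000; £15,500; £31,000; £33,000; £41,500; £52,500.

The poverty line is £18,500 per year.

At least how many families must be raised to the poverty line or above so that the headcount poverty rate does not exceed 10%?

3

3 of the 7 families are poor, so H = 3/7 = 0.429.
A headcount ratio of at most 10% allows at most ⌊0.10 × 7⌋ = 0 poor families.
So at least 3 − 0 = 3 must be lifted.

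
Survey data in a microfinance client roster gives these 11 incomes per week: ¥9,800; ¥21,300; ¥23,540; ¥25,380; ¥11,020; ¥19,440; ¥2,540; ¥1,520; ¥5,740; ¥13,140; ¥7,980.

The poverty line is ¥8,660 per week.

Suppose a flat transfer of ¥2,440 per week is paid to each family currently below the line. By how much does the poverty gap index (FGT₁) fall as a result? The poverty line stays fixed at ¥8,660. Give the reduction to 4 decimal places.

Before: below the line — ¥1,520, ¥2,540, ¥5,740, ¥7,980; poverty gap index (FGT₁) = 0.176989.
After the ¥2,440 transfer: below the line — ¥3,960, ¥4,980, ¥8,180; poverty gap index (FGT₁) = 0.093009.
Reduction = 0.176989 − 0.093009 = 0.0840.

0.0840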